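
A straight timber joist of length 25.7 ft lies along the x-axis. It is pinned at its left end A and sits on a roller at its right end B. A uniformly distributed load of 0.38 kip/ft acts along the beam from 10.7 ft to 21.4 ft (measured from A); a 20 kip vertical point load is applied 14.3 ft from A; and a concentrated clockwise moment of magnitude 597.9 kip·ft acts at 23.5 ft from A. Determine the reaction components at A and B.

Resultant of the distributed load: 0.38 × 10.7 = 4.066 kip at 16.05 ft from A.
Taking moments about A: B_y·25.7 − (0.38·10.7)·16.05 − 20·14.3 − 597.9 = 0 → B_y = 949.1593/25.7 = 36.9323 ≈ 36.93 kip.
ΣF_y = 0: A_y + 36.9323 − 0.38·10.7 − 20 = 0 → A_y = -12.87 kip.
ΣF_x = 0: no horizontal applied forces, so A_x = 0.

A_x = 0, A_y = -12.87 kip, B_y = 36.93 kip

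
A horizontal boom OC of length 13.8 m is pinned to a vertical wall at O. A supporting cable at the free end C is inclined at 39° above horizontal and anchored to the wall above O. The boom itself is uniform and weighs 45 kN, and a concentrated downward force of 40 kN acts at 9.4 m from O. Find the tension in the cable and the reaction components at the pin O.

ΣM about O: T·sin39°·13.8 − 45·6.9 − 40·9.4 = 0 → T = 686.5/(13.8·0.62932) = 79.0478 ≈ 79.05 kN.
ΣF_x = 0: O_x − T·cos39° = 0 → O_x = 79.0478 × 0.777146 = 61.43 kN.
ΣF_y = 0: O_y + T·sin39° − 45 − 40 = 0 → O_y = 85 − 79.0478 × 0.62932 = 35.25 kN.

T = 79.05 kN, O_x = 61.43 kN, O_y = 35.25 kN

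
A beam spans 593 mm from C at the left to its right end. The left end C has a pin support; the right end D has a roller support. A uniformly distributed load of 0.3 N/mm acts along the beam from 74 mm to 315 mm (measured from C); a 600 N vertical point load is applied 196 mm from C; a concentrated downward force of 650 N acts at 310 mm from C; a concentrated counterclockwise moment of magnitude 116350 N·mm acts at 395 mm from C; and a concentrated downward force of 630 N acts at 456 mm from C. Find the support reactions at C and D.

Resultant of the distributed load: 0.3 × 241 = 72.3 N at 194.5 mm from C.
Moments about C: D_y·593 − (0.3·241)·194.5 − 600·196 − 650·310 + 116350 − 630·456 = 0 → D_y = 504092.35/593 = 850.071 ≈ 850.1 N.
ΣF_y = 0: C_y + 850.071 − 0.3·241 − 600 − 650 − 630 = 0 → C_y = 1102 N.
ΣF_x = 0: no horizontal applied forces, so C_x = 0.

C_x = 0, C_y = 1102 N, D_y = 850.1 N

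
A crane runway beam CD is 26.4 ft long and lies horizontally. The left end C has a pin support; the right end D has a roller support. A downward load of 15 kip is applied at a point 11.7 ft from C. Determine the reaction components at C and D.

Moments about C: D_y·26.4 − 15·11.7 = 0 → D_y = 175.5/26.4 = 6.64773 ≈ 6.648 kip.
ΣF_y = 0: C_y + 6.64773 − 15 = 0 → C_y = 8.352 kip.
ΣF_x = 0: no horizontal applied forces, so C_x = 0.

C_x = 0, C_y = 8.352 kip, D_y = 6.648 kip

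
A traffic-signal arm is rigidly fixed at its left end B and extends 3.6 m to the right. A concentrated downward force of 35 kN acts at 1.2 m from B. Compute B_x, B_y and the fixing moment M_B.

ΣF_x = 0: B_x = 0.
ΣF_y = 0: B_y − 35 = 0 → B_y = 35.00 kN.
ΣM about B: M_B − 35·1.2 = 0 → M_B = 42.00 kN·m.

B_x = 0, B_y = 35.00 kN, M_B = 42.00 kN·m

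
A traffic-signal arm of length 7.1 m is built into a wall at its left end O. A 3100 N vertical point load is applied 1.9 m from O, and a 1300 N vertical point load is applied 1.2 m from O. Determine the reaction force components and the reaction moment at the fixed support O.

O_x = 0, O_y = 4400 N, M_O = 7450 N·m

ΣF_x = 0: O_x = 0.
ΣF_y = 0: O_y − 3100 − 1300 = 0 → O_y = 4400 N.
ΣM about O: M_O − 3100·1.9 − 1300·1.2 = 0 → M_O = 7450 N·m.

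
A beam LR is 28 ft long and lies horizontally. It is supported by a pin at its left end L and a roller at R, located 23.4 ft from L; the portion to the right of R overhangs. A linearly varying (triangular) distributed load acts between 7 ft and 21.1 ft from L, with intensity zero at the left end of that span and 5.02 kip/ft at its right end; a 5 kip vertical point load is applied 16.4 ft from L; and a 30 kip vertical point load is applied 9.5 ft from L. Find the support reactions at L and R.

Resultant of the triangular load: ½ × 5.02 × 14.1 = 35.391 kip, acting at 16.4 ft from L (one-third of the span from the peak).
ΣM about L: R_y·23.4 − (½·5.02·14.1)·16.4 − 5·16.4 − 30·9.5 = 0 → R_y = 947.4124/23.4 = 40.4877 ≈ 40.49 kip.
ΣF_y = 0: L_y + 40.4877 − ½·5.02·14.1 − 5 − 30 = 0 → L_y = 29.90 kip.
ΣF_x = 0: no horizontal applied forces, so L_x = 0.

L_x = 0, L_y = 29.90 kip, R_y = 40.49 kip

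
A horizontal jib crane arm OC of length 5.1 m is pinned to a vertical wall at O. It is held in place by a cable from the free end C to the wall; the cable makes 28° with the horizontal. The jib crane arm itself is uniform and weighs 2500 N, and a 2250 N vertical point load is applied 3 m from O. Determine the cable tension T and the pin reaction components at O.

ΣM about O: T·sin28°·5.1 − 2500·2.55 − 2250·3 = 0 → T = 13125/(5.1·0.469472) = 5481.75 ≈ 5482 N.
ΣF_x = 0: O_x − T·cos28° = 0 → O_x = 5481.75 × 0.882948 = 4840 N.
ΣF_y = 0: O_y + T·sin28° − 2500 − 2250 = 0 → O_y = 4750 − 5481.75 × 0.469472 = 2176 N.

T = 5482 N, O_x = 4840 N, O_y = 2176 N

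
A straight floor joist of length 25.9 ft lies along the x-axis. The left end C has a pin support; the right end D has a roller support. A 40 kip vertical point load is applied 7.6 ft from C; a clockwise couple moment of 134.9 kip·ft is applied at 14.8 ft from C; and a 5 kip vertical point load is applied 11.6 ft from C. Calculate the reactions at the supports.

ΣM about C: D_y·25.9 − 40·7.6 − 134.9 − 5·11.6 = 0 → D_y = 496.9/25.9 = 19.1853 ≈ 19.19 kip.
ΣF_y = 0: C_y + 19.1853 − 40 − 5 = 0 → C_y = 25.81 kip.
ΣF_x = 0: no horizontal applied forces, so C_x = 0.

C_x = 0, C_y = 25.81 kip, D_y = 19.19 kip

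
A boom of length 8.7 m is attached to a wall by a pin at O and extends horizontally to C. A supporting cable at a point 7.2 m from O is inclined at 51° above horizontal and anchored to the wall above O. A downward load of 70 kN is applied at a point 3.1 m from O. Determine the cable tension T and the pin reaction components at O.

T = 38.78 kN, O_x = 24.41 kN, O_y = 39.86 kN

ΣM about O: T·sin51°·7.2 − 70·3.1 = 0 → T = 217/(7.2·0.777146) = 38.7815 ≈ 38.78 kN.
ΣF_x = 0: O_x − T·cos51° = 0 → O_x = 38.7815 × 0.62932 = 24.41 kN.
ΣF_y = 0: O_y + T·sin51° − 70 = 0 → O_y = 70 − 38.7815 × 0.777146 = 39.86 kN.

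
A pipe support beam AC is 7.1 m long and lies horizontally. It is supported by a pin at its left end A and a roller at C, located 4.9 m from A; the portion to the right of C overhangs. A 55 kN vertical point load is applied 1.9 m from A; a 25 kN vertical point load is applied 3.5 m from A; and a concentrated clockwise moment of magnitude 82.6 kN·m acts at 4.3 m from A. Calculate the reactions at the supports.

ΣM about A: C_y·4.9 − 55·1.9 − 25·3.5 − 82.6 = 0 → C_y = 274.6/4.9 = 56.0408 ≈ 56.04 kN.
ΣF_y = 0: A_y + 56.0408 − 55 − 25 = 0 → A_y = 23.96 kN.
ΣF_x = 0: no horizontal applied forces, so A_x = 0.

A_x = 0, A_y = 23.96 kN, C_y = 56.04 kN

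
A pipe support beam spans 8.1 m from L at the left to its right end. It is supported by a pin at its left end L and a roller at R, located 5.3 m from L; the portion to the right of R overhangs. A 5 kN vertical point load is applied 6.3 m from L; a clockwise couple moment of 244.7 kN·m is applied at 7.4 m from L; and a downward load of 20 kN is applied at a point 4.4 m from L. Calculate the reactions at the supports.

ΣM about L: R_y·5.3 − 5·6.3 − 244.7 − 20·4.4 = 0 → R_y = 364.2/5.3 = 68.717 ≈ 68.72 kN.
ΣF_y = 0: L_y + 68.717 − 5 − 20 = 0 → L_y = -43.72 kN.
ΣF_x = 0: no horizontal applied forces, so L_x = 0.

L_x = 0, L_y = -43.72 kN, R_y = 68.72 kN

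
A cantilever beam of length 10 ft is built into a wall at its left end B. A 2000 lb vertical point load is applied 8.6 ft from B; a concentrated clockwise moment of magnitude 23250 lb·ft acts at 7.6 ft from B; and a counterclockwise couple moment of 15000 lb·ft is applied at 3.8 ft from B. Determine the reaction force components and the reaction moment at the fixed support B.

B_x = 0, B_y = 2000 lb, M_B = 25450 lb·ft

ΣF_x = 0: B_x = 0.
ΣF_y = 0: B_y − 2000 = 0 → B_y = 2000 lb.
ΣM about B: M_B − 2000·8.6 − 23250 + 15000 = 0 → M_B = 25450 lb·ft.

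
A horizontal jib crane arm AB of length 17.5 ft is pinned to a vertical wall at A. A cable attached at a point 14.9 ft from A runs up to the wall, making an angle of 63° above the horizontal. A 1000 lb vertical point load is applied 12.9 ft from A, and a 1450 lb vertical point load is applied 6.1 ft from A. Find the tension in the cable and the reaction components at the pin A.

ΣM about A: T·sin63°·14.9 − 1000·12.9 − 1450·6.1 = 0 → T = 21745/(14.9·0.891007) = 1637.92 ≈ 1638 lb.
ΣF_x = 0: A_x − T·cos63° = 0 → A_x = 1637.92 × 0.45399 = 743.6 lb.
ΣF_y = 0: A_y + T·sin63° − 1000 − 1450 = 0 → A_y = 2450 − 1637.92 × 0.891007 = 990.6 lb.

T = 1638 lb, A_x = 743.6 lb, A_y = 990.6 lb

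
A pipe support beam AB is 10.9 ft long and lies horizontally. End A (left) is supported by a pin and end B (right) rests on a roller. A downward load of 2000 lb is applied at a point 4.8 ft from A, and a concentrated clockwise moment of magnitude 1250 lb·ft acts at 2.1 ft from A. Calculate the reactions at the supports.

A_x = 0, A_y = 1005 lb, B_y = 995.4 lb

ΣM about A: B_y·10.9 − 2000·4.8 − 1250 = 0 → B_y = 10850/10.9 = 995.413 ≈ 995.4 lb.
ΣF_y = 0: A_y + 995.413 − 2000 = 0 → A_y = 1005 lb.
ΣF_x = 0: no horizontal applied forces, so A_x = 0.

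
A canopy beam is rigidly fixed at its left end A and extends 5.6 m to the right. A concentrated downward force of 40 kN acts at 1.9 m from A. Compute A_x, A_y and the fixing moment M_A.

ΣF_x = 0: A_x = 0.
ΣF_y = 0: A_y − 40 = 0 → A_y = 40.00 kN.
ΣM about A: M_A − 40·1.9 = 0 → M_A = 76.00 kN·m.

A_x = 0, A_y = 40.00 kN, M_A = 76.00 kN·m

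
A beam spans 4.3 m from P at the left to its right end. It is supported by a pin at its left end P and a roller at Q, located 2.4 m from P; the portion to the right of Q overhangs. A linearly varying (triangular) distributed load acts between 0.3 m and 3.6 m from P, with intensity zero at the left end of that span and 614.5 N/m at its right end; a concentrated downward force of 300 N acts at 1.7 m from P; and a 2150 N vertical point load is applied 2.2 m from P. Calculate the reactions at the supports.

Resultant of the triangular load: ½ × 614.5 × 3.3 = 1013.925 N, acting at 2.5 m from P (one-third of the span from the peak).
Taking moments about P: Q_y·2.4 − (½·614.5·3.3)·2.5 − 300·1.7 − 2150·2.2 = 0 → Q_y = 7774.8125/2.4 = 3239.51 ≈ 3240 N.
ΣF_y = 0: P_y + 3239.51 − ½·614.5·3.3 − 300 − 2150 = 0 → P_y = 224.4 N.
ΣF_x = 0: no horizontal applied forces, so P_x = 0.

P_x = 0, P_y = 224.4 N, Q_y = 3240 N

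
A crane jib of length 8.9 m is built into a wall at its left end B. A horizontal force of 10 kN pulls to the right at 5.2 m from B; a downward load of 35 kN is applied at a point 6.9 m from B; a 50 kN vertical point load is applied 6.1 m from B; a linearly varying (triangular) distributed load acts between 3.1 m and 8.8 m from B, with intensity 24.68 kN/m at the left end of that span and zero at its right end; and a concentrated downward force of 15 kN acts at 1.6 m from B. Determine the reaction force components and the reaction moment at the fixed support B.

B_x = -10.00 kN, B_y = 170.3 kN, M_B = 922.2 kN·m

Resultant of the triangular load: ½ × 24.68 × 5.7 = 70.338 kN, acting at 5 m from B (one-third of the span from the peak).
ΣF_x = 0: B_x + 10 = 0 → B_x = -10.00 kN.
ΣF_y = 0: B_y − 35 − 50 − ½·24.68·5.7 − 15 = 0 → B_y = 170.3 kN.
ΣM about B: M_B − 35·6.9 − 50·6.1 − (½·24.68·5.7)·5 − 15·1.6 = 0 → M_B = 922.2 kN·m.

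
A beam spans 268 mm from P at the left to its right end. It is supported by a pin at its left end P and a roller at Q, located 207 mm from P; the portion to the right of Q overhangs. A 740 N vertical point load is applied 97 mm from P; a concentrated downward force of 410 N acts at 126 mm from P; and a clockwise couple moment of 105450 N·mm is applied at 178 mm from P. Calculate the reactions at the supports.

P_x = 0, P_y = 44.25 N, Q_y = 1106 N

Taking moments about P: Q_y·207 − 740·97 − 410·126 − 105450 = 0 → Q_y = 228890/207 = 1105.75 ≈ 1106 N.
ΣF_y = 0: P_y + 1105.75 − 740 − 410 = 0 → P_y = 44.25 N.
ΣF_x = 0: no horizontal applied forces, so P_x = 0.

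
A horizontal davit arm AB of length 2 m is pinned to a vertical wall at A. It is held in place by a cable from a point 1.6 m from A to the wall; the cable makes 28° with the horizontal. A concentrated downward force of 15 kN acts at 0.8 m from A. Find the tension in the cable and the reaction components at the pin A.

ΣM about A: T·sin28°·1.6 − 15·0.8 = 0 → T = 12/(1.6·0.469472) = 15.9754 ≈ 15.98 kN.
ΣF_x = 0: A_x − T·cos28° = 0 → A_x = 15.9754 × 0.882948 = 14.11 kN.
ΣF_y = 0: A_y + T·sin28° − 15 = 0 → A_y = 15 − 15.9754 × 0.469472 = 7.500 kN.

T = 15.98 kN, A_x = 14.11 kN, A_y = 7.500 kN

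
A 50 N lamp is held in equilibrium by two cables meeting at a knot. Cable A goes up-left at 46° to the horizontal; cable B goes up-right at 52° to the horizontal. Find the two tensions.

T_A = 31.09 N, T_B = 35.07 N

ΣF_x = 0: −T_A·cos46° + T_B·cos52° = 0 → T_B = 1.12831·T_A.
ΣF_y = 0: T_A·sin46° + T_B·sin52° = 50.
Substitute: T_A·(0.71934 + 1.12831·0.788011) = 50 → T_A = 31.0856 ≈ 31.09 N.
Then T_B = 1.12831 × 31.0856 = 35.07 N.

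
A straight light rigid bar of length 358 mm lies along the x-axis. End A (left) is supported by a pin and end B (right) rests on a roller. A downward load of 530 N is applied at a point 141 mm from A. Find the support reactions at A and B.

Moments about A: B_y·358 − 530·141 = 0 → B_y = 74730/358 = 208.743 ≈ 208.7 N.
ΣF_y = 0: A_y + 208.743 − 530 = 0 → A_y = 321.3 N.
ΣF_x = 0: no horizontal applied forces, so A_x = 0.

A_x = 0, A_y = 321.3 N, B_y = 208.7 N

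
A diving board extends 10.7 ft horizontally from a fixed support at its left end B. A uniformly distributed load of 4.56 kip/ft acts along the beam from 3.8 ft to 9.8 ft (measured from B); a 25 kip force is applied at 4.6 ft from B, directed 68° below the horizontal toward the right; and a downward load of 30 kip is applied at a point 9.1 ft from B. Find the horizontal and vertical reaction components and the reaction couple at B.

B_x = -9.365 kip, B_y = 80.54 kip, M_B = 565.7 kip·ft

Resultant of the distributed load: 4.56 × 6 = 27.36 kip at 6.8 ft from B.
ΣF_x = 0: B_x + 25·cos68° = 0 → B_x = -9.365 kip.
ΣF_y = 0: B_y − 4.56·6 − 25·sin68° − 30 = 0 → B_y = 80.54 kip.
ΣM about B: M_B − (4.56·6)·6.8 − 25·sin68°·4.6 − 30·9.1 = 0 → M_B = 565.7 kip·ft.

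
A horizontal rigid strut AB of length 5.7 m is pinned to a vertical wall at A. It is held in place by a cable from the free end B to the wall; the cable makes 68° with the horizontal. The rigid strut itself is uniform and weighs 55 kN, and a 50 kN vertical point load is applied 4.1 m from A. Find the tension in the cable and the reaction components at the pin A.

T = 68.45 kN, A_x = 25.64 kN, A_y = 41.54 kN

ΣM about A: T·sin68°·5.7 − 55·2.85 − 50·4.1 = 0 → T = 361.75/(5.7·0.927184) = 68.4491 ≈ 68.45 kN.
ΣF_x = 0: A_x − T·cos68° = 0 → A_x = 68.4491 × 0.374607 = 25.64 kN.
ΣF_y = 0: A_y + T·sin68° − 55 − 50 = 0 → A_y = 105 − 68.4491 × 0.927184 = 41.54 kN.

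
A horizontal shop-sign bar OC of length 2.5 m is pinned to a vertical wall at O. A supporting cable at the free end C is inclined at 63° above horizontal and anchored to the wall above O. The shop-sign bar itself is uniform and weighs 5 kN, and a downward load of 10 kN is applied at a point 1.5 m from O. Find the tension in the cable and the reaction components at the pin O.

ΣM about O: T·sin63°·2.5 − 5·1.25 − 10·1.5 = 0 → T = 21.25/(2.5·0.891007) = 9.53977 ≈ 9.540 kN.
ΣF_x = 0: O_x − T·cos63° = 0 → O_x = 9.53977 × 0.45399 = 4.331 kN.
ΣF_y = 0: O_y + T·sin63° − 5 − 10 = 0 → O_y = 15 − 9.53977 × 0.891007 = 6.500 kN.

T = 9.540 kN, O_x = 4.331 kN, O_y = 6.500 kN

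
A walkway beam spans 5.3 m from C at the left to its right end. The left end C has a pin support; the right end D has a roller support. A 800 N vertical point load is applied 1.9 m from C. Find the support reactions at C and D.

C_x = 0, C_y = 513.2 N, D_y = 286.8 N

Taking moments about C: D_y·5.3 − 800·1.9 = 0 → D_y = 1520/5.3 = 286.792 ≈ 286.8 N.
ΣF_y = 0: C_y + 286.792 − 800 = 0 → C_y = 513.2 N.
ΣF_x = 0: no horizontal applied forces, so C_x = 0.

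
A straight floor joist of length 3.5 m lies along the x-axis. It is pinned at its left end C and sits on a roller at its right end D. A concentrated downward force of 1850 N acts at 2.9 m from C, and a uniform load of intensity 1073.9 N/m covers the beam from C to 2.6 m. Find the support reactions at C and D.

C_x = 0, C_y = 2072 N, D_y = 2570 N

Resultant of the distributed load: 1073.9 × 2.6 = 2792.14 N at 1.3 m from C.
ΣM about C: D_y·3.5 − 1850·2.9 − (1073.9·2.6)·1.3 = 0 → D_y = 8994.782/3.5 = 2569.94 ≈ 2570 N.
ΣF_y = 0: C_y + 2569.94 − 1850 − 1073.9·2.6 = 0 → C_y = 2072 N.
ΣF_x = 0: no horizontal applied forces, so C_x = 0.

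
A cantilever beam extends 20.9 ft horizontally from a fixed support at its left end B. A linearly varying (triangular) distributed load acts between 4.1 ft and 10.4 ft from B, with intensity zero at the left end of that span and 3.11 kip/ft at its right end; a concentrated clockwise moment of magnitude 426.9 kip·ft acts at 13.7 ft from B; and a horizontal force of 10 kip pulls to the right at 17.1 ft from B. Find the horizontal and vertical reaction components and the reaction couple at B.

B_x = -10.00 kip, B_y = 9.796 kip, M_B = 508.2 kip·ft

Resultant of the triangular load: ½ × 3.11 × 6.3 = 9.7965 kip, acting at 8.3 ft from B (one-third of the span from the peak).
ΣF_x = 0: B_x + 10 = 0 → B_x = -10.00 kip.
ΣF_y = 0: B_y − ½·3.11·6.3 = 0 → B_y = 9.796 kip.
ΣM about B: M_B − (½·3.11·6.3)·8.3 − 426.9 = 0 → M_B = 508.2 kip·ft.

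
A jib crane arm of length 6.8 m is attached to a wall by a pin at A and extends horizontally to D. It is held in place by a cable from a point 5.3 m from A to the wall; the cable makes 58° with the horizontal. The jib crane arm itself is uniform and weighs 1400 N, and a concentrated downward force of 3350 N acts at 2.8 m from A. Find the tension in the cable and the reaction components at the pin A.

ΣM about A: T·sin58°·5.3 − 1400·3.4 − 3350·2.8 = 0 → T = 14140/(5.3·0.848048) = 3145.96 ≈ 3146 N.
ΣF_x = 0: A_x − T·cos58° = 0 → A_x = 3145.96 × 0.529919 = 1667 N.
ΣF_y = 0: A_y + T·sin58° − 1400 − 3350 = 0 → A_y = 4750 − 3145.96 × 0.848048 = 2082 N.

T = 3146 N, A_x = 1667 N, A_y = 2082 N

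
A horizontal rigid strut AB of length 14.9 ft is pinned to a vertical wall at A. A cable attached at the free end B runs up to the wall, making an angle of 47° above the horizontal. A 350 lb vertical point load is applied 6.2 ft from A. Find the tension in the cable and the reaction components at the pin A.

ΣM about A: T·sin47°·14.9 − 350·6.2 = 0 → T = 2170/(14.9·0.731354) = 199.134 ≈ 199.1 lb.
ΣF_x = 0: A_x − T·cos47° = 0 → A_x = 199.134 × 0.681998 = 135.8 lb.
ΣF_y = 0: A_y + T·sin47° − 350 = 0 → A_y = 350 − 199.134 × 0.731354 = 204.4 lb.

T = 199.1 lb, A_x = 135.8 lb, A_y = 204.4 lb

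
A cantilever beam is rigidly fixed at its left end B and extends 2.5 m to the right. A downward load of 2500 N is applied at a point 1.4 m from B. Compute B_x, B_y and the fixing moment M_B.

ΣF_x = 0: B_x = 0.
ΣF_y = 0: B_y − 2500 = 0 → B_y = 2500 N.
ΣM about B: M_B − 2500·1.4 = 0 → M_B = 3500 N·m.

B_x = 0, B_y = 2500 N, M_B = 3500 N·m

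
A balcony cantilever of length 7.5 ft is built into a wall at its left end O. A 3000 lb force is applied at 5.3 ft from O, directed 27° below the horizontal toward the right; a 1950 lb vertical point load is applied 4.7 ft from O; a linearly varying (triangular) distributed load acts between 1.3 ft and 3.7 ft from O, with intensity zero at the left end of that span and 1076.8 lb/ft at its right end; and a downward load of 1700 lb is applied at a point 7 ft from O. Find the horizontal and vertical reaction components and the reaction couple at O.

O_x = -2673 lb, O_y = 6304 lb, M_O = 32030 lb·ft

Resultant of the triangular load: ½ × 1076.8 × 2.4 = 1292.16 lb, acting at 2.9 ft from O (one-third of the span from the peak).
ΣF_x = 0: O_x + 3000·cos27° = 0 → O_x = -2673 lb.
ΣF_y = 0: O_y − 3000·sin27° − 1950 − ½·1076.8·2.4 − 1700 = 0 → O_y = 6304 lb.
ΣM about O: M_O − 3000·sin27°·5.3 − 1950·4.7 − (½·1076.8·2.4)·2.9 − 1700·7 = 0 → M_O = 32030 lb·ft.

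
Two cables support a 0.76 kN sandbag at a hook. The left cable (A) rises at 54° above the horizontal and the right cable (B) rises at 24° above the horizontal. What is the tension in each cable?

ΣF_x = 0: −T_A·cos54° + T_B·cos24° = 0 → T_B = 0.643411·T_A.
ΣF_y = 0: T_A·sin54° + T_B·sin24° = 0.76.
Substitute: T_A·(0.809017 + 0.643411·0.406737) = 0.76 → T_A = 0.709805 ≈ 0.7098 kN.
Then T_B = 0.643411 × 0.709805 = 0.4567 kN.

T_A = 0.7098 kN, T_B = 0.4567 kN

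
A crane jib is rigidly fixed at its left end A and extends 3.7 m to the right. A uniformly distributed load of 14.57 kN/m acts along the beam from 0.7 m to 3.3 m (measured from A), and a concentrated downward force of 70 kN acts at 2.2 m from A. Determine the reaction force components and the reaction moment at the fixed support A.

Resultant of the distributed load: 14.57 × 2.6 = 37.882 kN at 2 m from A.
ΣF_x = 0: A_x = 0.
ΣF_y = 0: A_y − 14.57·2.6 − 70 = 0 → A_y = 107.9 kN.
ΣM about A: M_A − (14.57·2.6)·2 − 70·2.2 = 0 → M_A = 229.8 kN·m.

A_x = 0, A_y = 107.9 kN, M_A = 229.8 kN·m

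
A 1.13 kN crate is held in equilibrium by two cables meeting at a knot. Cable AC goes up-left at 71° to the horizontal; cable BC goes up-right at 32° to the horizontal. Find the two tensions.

ΣF_x = 0: −T_AC·cos71° + T_BC·cos32° = 0 → T_BC = 0.383903·T_AC.
ΣF_y = 0: T_AC·sin71° + T_BC·sin32° = 1.13.
Substitute: T_AC·(0.945519 + 0.383903·0.529919) = 1.13 → T_AC = 0.983501 ≈ 0.9835 kN.
Then T_BC = 0.383903 × 0.983501 = 0.3776 kN.

T_AC = 0.9835 kN, T_BC = 0.3776 kN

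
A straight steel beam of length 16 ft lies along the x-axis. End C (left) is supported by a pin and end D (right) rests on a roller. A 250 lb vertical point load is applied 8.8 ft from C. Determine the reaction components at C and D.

Taking moments about C: D_y·16 − 250·8.8 = 0 → D_y = 2200/16 = 137.5 lb.
ΣF_y = 0: C_y + 137.5 − 250 = 0 → C_y = 112.5 lb.
ΣF_x = 0: no horizontal applied forces, so C_x = 0.

C_x = 0, C_y = 112.5 lb, D_y = 137.5 lb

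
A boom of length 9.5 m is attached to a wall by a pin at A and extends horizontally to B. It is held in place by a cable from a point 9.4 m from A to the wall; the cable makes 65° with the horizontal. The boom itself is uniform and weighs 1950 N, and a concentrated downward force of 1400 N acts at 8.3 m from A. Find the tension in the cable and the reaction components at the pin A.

ΣM about A: T·sin65°·9.4 − 1950·4.75 − 1400·8.3 = 0 → T = 20882.5/(9.4·0.906308) = 2451.2 ≈ 2451 N.
ΣF_x = 0: A_x − T·cos65° = 0 → A_x = 2451.2 × 0.422618 = 1036 N.
ΣF_y = 0: A_y + T·sin65° − 1950 − 1400 = 0 → A_y = 3350 − 2451.2 × 0.906308 = 1128 N.

T = 2451 N, A_x = 1036 N, A_y = 1128 N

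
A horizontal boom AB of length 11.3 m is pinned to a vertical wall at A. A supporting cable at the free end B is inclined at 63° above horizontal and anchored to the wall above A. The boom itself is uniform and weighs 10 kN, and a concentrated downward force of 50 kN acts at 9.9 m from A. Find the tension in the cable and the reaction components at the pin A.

ΣM about A: T·sin63°·11.3 − 10·5.65 − 50·9.9 = 0 → T = 551.5/(11.3·0.891007) = 54.7755 ≈ 54.78 kN.
ΣF_x = 0: A_x − T·cos63° = 0 → A_x = 54.7755 × 0.45399 = 24.87 kN.
ΣF_y = 0: A_y + T·sin63° − 10 − 50 = 0 → A_y = 60 − 54.7755 × 0.891007 = 11.19 kN.

T = 54.78 kN, A_x = 24.87 kN, A_y = 11.19 kN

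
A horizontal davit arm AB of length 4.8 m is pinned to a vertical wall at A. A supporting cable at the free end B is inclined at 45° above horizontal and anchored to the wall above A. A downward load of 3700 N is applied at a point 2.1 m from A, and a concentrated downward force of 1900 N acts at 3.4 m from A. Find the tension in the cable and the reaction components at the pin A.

T = 4193 N, A_x = 2965 N, A_y = 2635 N

ΣM about A: T·sin45°·4.8 − 3700·2.1 − 1900·3.4 = 0 → T = 14230/(4.8·0.707107) = 4192.55 ≈ 4193 N.
ΣF_x = 0: A_x − T·cos45° = 0 → A_x = 4192.55 × 0.707107 = 2965 N.
ΣF_y = 0: A_y + T·sin45° − 3700 − 1900 = 0 → A_y = 5600 − 4192.55 × 0.707107 = 2635 N.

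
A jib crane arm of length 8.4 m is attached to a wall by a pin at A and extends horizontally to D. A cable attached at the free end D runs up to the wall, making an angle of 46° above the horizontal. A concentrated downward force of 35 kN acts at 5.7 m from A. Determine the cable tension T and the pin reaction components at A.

T = 33.02 kN, A_x = 22.94 kN, A_y = 11.25 kN

ΣM about A: T·sin46°·8.4 − 35·5.7 = 0 → T = 199.5/(8.4·0.71934) = 33.0164 ≈ 33.02 kN.
ΣF_x = 0: A_x − T·cos46° = 0 → A_x = 33.0164 × 0.694658 = 22.94 kN.
ΣF_y = 0: A_y + T·sin46° − 35 = 0 → A_y = 35 − 33.0164 × 0.71934 = 11.25 kN.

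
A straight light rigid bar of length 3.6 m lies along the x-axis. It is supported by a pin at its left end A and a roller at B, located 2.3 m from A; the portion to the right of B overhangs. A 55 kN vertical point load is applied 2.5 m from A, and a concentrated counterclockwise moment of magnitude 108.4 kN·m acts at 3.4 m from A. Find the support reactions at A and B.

A_x = 0, A_y = 42.35 kN, B_y = 12.65 kN

Taking moments about A: B_y·2.3 − 55·2.5 + 108.4 = 0 → B_y = 29.1/2.3 = 12.6522 ≈ 12.65 kN.
ΣF_y = 0: A_y + 12.6522 − 55 = 0 → A_y = 42.35 kN.
ΣF_x = 0: no horizontal applied forces, so A_x = 0.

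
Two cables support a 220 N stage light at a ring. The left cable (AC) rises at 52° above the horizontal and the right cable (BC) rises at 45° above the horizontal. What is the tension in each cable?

T_AC = 156.7 N, T_BC = 136.5 N

ΣF_x = 0: −T_AC·cos52° + T_BC·cos45° = 0 → T_BC = 0.870677·T_AC.
ΣF_y = 0: T_AC·sin52° + T_BC·sin45° = 220.
Substitute: T_AC·(0.788011 + 0.870677·0.707107) = 220 → T_AC = 156.732 ≈ 156.7 N.
Then T_BC = 0.870677 × 156.732 = 136.5 N.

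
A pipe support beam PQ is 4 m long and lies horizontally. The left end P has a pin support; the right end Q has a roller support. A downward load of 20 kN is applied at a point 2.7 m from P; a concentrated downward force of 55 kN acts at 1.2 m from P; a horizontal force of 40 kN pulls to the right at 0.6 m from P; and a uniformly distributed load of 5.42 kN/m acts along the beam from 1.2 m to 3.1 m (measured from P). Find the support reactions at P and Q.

P_x = -40.00 kN, P_y = 49.76 kN, Q_y = 35.54 kN

Resultant of the distributed load: 5.42 × 1.9 = 10.298 kN at 2.15 m from P.
ΣM about P: Q_y·4 − 20·2.7 − 55·1.2 − (5.42·1.9)·2.15 = 0 → Q_y = 142.1407/4 = 35.5352 ≈ 35.54 kN.
ΣF_y = 0: P_y + 35.5352 − 20 − 55 − 5.42·1.9 = 0 → P_y = 49.76 kN.
ΣF_x = 0: P_x + 40 = 0 → P_x = -40.00 kN.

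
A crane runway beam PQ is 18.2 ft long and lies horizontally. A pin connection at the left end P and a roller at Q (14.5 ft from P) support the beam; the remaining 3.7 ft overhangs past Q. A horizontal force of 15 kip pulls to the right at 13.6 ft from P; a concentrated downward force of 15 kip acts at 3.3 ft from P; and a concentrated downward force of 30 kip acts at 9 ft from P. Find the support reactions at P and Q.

ΣM about P: Q_y·14.5 − 15·3.3 − 30·9 = 0 → Q_y = 319.5/14.5 = 22.0345 ≈ 22.03 kip.
ΣF_y = 0: P_y + 22.0345 − 15 − 30 = 0 → P_y = 22.97 kip.
ΣF_x = 0: P_x + 15 = 0 → P_x = -15.00 kip.

P_x = -15.00 kip, P_y = 22.97 kip, Q_y = 22.03 kip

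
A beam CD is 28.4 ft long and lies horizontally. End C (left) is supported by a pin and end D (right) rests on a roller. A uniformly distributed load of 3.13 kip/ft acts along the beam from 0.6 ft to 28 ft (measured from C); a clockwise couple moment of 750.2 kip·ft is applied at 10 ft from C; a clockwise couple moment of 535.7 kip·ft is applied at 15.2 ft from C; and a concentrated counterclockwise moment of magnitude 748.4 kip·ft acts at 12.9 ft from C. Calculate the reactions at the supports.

Resultant of the distributed load: 3.13 × 27.4 = 85.762 kip at 14.3 ft from C.
Taking moments about C: D_y·28.4 − (3.13·27.4)·14.3 − 750.2 − 535.7 + 748.4 = 0 → D_y = 1763.8966/28.4 = 62.109 ≈ 62.11 kip.
ΣF_y = 0: C_y + 62.109 − 3.13·27.4 = 0 → C_y = 23.65 kip.
ΣF_x = 0: no horizontal applied forces, so C_x = 0.

C_x = 0, C_y = 23.65 kip, D_y = 62.11 kip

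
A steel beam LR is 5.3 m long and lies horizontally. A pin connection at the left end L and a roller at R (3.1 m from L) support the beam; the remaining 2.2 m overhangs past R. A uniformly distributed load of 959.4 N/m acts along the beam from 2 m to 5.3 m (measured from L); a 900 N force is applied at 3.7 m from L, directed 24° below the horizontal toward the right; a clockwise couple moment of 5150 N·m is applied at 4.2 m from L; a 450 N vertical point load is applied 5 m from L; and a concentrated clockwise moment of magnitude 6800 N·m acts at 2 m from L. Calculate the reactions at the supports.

Resultant of the distributed load: 959.4 × 3.3 = 3166.02 N at 3.65 m from L.
ΣM about L: R_y·3.1 − (959.4·3.3)·3.65 − 900·sin24°·3.7 − 5150 − 450·5 − 6800 = 0 → R_y = 27110.4/3.1 = 8745.29 ≈ 8745 N.
ΣF_y = 0: L_y + 8745.29 − 959.4·3.3 − 900·sin24° − 450 = 0 → L_y = -4763 N.
ΣF_x = 0: L_x + 900·cos24° = 0 → L_x = -822.2 N.

L_x = -822.2 N, L_y = -4763 N, R_y = 8745 N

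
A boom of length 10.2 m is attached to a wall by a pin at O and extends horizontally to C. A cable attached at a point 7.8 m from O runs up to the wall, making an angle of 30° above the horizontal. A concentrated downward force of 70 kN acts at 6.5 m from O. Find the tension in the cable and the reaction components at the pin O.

ΣM about O: T·sin30°·7.8 − 70·6.5 = 0 → T = 455/(7.8·0.5) = 116.667 ≈ 116.7 kN.
ΣF_x = 0: O_x − T·cos30° = 0 → O_x = 116.667 × 0.866025 = 101.0 kN.
ΣF_y = 0: O_y + T·sin30° − 70 = 0 → O_y = 70 − 116.667 × 0.5 = 11.67 kN.

T = 116.7 kN, O_x = 101.0 kN, O_y = 11.67 kN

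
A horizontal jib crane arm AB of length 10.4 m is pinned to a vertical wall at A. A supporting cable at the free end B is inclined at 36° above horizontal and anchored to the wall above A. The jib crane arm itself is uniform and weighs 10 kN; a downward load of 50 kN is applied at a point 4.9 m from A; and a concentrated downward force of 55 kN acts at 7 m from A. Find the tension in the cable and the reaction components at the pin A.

ΣM about A: T·sin36°·10.4 − 10·5.2 − 50·4.9 − 55·7 = 0 → T = 682/(10.4·0.587785) = 111.566 ≈ 111.6 kN.
ΣF_x = 0: A_x − T·cos36° = 0 → A_x = 111.566 × 0.809017 = 90.26 kN.
ΣF_y = 0: A_y + T·sin36° − 10 − 50 − 55 = 0 → A_y = 115 − 111.566 × 0.587785 = 49.42 kN.

T = 111.6 kN, A_x = 90.26 kN, A_y = 49.42 kN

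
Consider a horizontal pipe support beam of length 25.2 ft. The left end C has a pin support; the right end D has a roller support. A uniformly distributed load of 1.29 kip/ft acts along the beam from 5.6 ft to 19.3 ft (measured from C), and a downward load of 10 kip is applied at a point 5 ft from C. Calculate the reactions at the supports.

C_x = 0, C_y = 16.96 kip, D_y = 10.72 kip

Resultant of the distributed load: 1.29 × 13.7 = 17.673 kip at 12.45 ft from C.
Taking moments about C: D_y·25.2 − (1.29·13.7)·12.45 − 10·5 = 0 → D_y = 270.02885/25.2 = 10.7154 ≈ 10.72 kip.
ΣF_y = 0: C_y + 10.7154 − 1.29·13.7 − 10 = 0 → C_y = 16.96 kip.
ΣF_x = 0: no horizontal applied forces, so C_x = 0.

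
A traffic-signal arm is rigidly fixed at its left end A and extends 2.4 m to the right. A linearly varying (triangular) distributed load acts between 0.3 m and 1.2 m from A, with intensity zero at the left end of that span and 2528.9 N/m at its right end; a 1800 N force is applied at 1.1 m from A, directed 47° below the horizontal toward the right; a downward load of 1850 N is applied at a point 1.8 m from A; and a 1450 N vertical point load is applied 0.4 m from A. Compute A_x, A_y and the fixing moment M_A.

Resultant of the triangular load: ½ × 2528.9 × 0.9 = 1138.005 N, acting at 0.9 m from A (one-third of the span from the peak).
ΣF_x = 0: A_x + 1800·cos47° = 0 → A_x = -1228 N.
ΣF_y = 0: A_y − ½·2528.9·0.9 − 1800·sin47° − 1850 − 1450 = 0 → A_y = 5754 N.
ΣM about A: M_A − (½·2528.9·0.9)·0.9 − 1800·sin47°·1.1 − 1850·1.8 − 1450·0.4 = 0 → M_A = 6382 N·m.

A_x = -1228 N, A_y = 5754 N, M_A = 6382 N·m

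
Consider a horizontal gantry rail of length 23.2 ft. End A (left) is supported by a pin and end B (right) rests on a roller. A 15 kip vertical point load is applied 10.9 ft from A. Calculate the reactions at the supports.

A_x = 0, A_y = 7.953 kip, B_y = 7.047 kip

Moments about A: B_y·23.2 − 15·10.9 = 0 → B_y = 163.5/23.2 = 7.04741 ≈ 7.047 kip.
ΣF_y = 0: A_y + 7.04741 − 15 = 0 → A_y = 7.953 kip.
ΣF_x = 0: no horizontal applied forces, so A_x = 0.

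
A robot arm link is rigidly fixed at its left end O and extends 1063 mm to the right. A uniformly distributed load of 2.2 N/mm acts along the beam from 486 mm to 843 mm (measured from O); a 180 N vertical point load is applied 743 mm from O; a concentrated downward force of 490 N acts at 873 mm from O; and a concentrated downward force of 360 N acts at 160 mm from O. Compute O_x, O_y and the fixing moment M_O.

O_x = 0, O_y = 1815 N, M_O = 1141000 N·mm

Resultant of the distributed load: 2.2 × 357 = 785.4 N at 664.5 mm from O.
ΣF_x = 0: O_x = 0.
ΣF_y = 0: O_y − 2.2·357 − 180 − 490 − 360 = 0 → O_y = 1815 N.
ΣM about O: M_O − (2.2·357)·664.5 − 180·743 − 490·873 − 360·160 = 0 → M_O = 1141000 N·mm.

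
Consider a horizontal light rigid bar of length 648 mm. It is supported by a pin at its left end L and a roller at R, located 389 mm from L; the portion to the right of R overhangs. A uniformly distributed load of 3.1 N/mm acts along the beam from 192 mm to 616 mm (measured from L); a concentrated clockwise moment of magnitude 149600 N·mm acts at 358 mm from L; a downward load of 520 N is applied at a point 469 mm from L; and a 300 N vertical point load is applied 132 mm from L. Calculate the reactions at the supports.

L_x = 0, L_y = -344.0 N, R_y = 2478 N

Resultant of the distributed load: 3.1 × 424 = 1314.4 N at 404 mm from L.
Moments about L: R_y·389 − (3.1·424)·404 − 149600 − 520·469 − 300·132 = 0 → R_y = 964097.6/389 = 2478.4 ≈ 2478 N.
ΣF_y = 0: L_y + 2478.4 − 3.1·424 − 520 − 300 = 0 → L_y = -344.0 N.
ΣF_x = 0: no horizontal applied forces, so L_x = 0.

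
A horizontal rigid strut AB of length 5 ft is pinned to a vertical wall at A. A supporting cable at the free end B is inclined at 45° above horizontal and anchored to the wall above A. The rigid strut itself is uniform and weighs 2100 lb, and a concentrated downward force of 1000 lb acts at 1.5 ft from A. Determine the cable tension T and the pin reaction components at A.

T = 1909 lb, A_x = 1350 lb, A_y = 1750 lb

ΣM about A: T·sin45°·5 − 2100·2.5 − 1000·1.5 = 0 → T = 6750/(5·0.707107) = 1909.19 ≈ 1909 lb.
ΣF_x = 0: A_x − T·cos45° = 0 → A_x = 1909.19 × 0.707107 = 1350 lb.
ΣF_y = 0: A_y + T·sin45° − 2100 − 1000 = 0 → A_y = 3100 − 1909.19 × 0.707107 = 1750 lb.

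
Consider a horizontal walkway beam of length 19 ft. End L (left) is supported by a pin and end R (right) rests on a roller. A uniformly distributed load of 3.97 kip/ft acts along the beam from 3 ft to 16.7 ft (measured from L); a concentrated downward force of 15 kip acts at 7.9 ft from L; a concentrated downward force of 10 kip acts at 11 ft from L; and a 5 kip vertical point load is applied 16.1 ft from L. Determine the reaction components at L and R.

Resultant of the distributed load: 3.97 × 13.7 = 54.389 kip at 9.85 ft from L.
Moments about L: R_y·19 − (3.97·13.7)·9.85 − 15·7.9 − 10·11 − 5·16.1 = 0 → R_y = 844.73165/19 = 44.4596 ≈ 44.46 kip.
ΣF_y = 0: L_y + 44.4596 − 3.97·13.7 − 15 − 10 − 5 = 0 → L_y = 39.93 kip.
ΣF_x = 0: no horizontal applied forces, so L_x = 0.

L_x = 0, L_y = 39.93 kip, R_y = 44.46 kip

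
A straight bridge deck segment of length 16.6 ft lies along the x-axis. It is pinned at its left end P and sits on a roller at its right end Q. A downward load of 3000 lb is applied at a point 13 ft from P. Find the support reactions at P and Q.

P_x = 0, P_y = 650.6 lb, Q_y = 2349 lb

ΣM about P: Q_y·16.6 − 3000·13 = 0 → Q_y = 39000/16.6 = 2349.4 ≈ 2349 lb.
ΣF_y = 0: P_y + 2349.4 − 3000 = 0 → P_y = 650.6 lb.
ΣF_x = 0: no horizontal applied forces, so P_x = 0.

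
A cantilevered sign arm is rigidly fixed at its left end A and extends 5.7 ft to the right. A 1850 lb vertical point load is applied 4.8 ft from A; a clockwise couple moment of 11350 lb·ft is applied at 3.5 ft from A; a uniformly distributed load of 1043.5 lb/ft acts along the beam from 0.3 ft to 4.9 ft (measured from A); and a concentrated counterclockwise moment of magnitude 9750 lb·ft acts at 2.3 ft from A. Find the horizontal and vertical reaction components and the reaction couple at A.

Resultant of the distributed load: 1043.5 × 4.6 = 4800.1 lb at 2.6 ft from A.
ΣF_x = 0: A_x = 0.
ΣF_y = 0: A_y − 1850 − 1043.5·4.6 = 0 → A_y = 6650 lb.
ΣM about A: M_A − 1850·4.8 − 11350 − (1043.5·4.6)·2.6 + 9750 = 0 → M_A = 22960 lb·ft.

A_x = 0, A_y = 6650 lb, M_A = 22960 lb·ft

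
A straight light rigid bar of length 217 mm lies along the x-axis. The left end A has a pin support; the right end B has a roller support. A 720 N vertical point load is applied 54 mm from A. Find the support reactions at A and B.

Taking moments about A: B_y·217 − 720·54 = 0 → B_y = 38880/217 = 179.171 ≈ 179.2 N.
ΣF_y = 0: A_y + 179.171 − 720 = 0 → A_y = 540.8 N.
ΣF_x = 0: no horizontal applied forces, so A_x = 0.

A_x = 0, A_y = 540.8 N, B_y = 179.2 N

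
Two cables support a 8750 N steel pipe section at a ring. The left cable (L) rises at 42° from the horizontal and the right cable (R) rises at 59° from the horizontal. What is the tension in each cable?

ΣF_x = 0: −T_L·cos42° + T_R·cos59° = 0 → T_R = 1.44289·T_L.
ΣF_y = 0: T_L·sin42° + T_R·sin59° = 8750.
Substitute: T_L·(0.669131 + 1.44289·0.857167) = 8750 → T_L = 4590.94 ≈ 4591 N.
Then T_R = 1.44289 × 4590.94 = 6624 N.

T_L = 4591 N, T_R = 6624 N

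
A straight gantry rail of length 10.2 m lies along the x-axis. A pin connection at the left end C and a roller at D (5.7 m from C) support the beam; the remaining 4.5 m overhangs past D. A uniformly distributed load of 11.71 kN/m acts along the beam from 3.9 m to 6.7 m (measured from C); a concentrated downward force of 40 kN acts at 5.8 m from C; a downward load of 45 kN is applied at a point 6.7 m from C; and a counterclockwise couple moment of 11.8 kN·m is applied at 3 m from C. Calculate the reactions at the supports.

Resultant of the distributed load: 11.71 × 2.8 = 32.788 kN at 5.3 m from C.
Moments about C: D_y·5.7 − (11.71·2.8)·5.3 − 40·5.8 − 45·6.7 + 11.8 = 0 → D_y = 695.4764/5.7 = 122.013 ≈ 122.0 kN.
ΣF_y = 0: C_y + 122.013 − 11.71·2.8 − 40 − 45 = 0 → C_y = -4.225 kN.
ΣF_x = 0: no horizontal applied forces, so C_x = 0.

C_x = 0, C_y = -4.225 kN, D_y = 122.0 kN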